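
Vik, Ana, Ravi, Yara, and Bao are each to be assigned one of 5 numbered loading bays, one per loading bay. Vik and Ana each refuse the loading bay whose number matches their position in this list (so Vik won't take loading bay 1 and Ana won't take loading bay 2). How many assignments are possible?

78

Let Aᵢ (for i ∈ {1, 2}) be the placements that put person i in their forbidden loading bay. Any j of these fix j positions, leaving (5−j)! ways to fill the rest, and there are C(2,j) ways to pick which j.
By inclusion–exclusion, the number of valid placements is Σ_{j=0}^{2} (−1)^j C(2,j)·(5−j)!.
Computing: 120 − 48 + 6 = 78.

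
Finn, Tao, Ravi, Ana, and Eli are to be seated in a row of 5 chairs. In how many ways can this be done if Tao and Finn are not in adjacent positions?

72

Of the 5! = 120 arrangements, those with Tao and Finn adjacent number 2 × 4! = 48 (treat the pair as a block with 2 internal orders).
So 120 − 48 = 72 arrangements keep them apart.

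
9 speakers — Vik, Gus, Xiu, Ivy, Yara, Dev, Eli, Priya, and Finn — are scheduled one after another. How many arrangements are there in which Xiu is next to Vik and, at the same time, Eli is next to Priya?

Treat {Xiu,Vik} as one block (2 orders) and {Eli,Priya} as another (2 orders).
That leaves 7 units to arrange: 2 × 2 × 7! = 4 × 5040 = 20160.

20160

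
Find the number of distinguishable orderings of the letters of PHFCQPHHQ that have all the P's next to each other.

3360

Treat the 2 copies of P as a single block. The multiset to arrange is then {PP, C, F, H, H, H, Q, Q}, 8 items in all.
That gives (8)!/(3!·2!) = 3360 arrangements.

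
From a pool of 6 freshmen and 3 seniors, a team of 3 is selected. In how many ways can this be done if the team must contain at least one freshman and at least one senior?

63

Unrestricted: C(9,3) = 84 ways to pick any 3 of the 9.
Selections missing a whole group: no freshmen → C(3,3) = 1; no seniors → C(6,3) = 20.
Both groups omitted at once is impossible, so 84 − 21 = 63.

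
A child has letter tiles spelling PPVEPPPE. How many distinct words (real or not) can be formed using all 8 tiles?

168

The 8 letters of PPVEPPPE have repeats: E appearing twice and P appearing 5 times.
So there are 8! / (5!·2!) = 168 distinguishable arrangements.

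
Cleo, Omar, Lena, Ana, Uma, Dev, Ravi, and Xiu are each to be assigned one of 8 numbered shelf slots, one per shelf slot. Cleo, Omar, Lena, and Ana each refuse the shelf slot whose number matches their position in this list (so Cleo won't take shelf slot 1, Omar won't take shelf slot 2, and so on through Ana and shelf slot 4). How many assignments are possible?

24024

Let Aᵢ (for 1 ≤ i ≤ 4) be the placements that put person i in their forbidden shelf slot. Any j of these fix j positions, leaving (8−j)! ways to fill the rest, and there are C(4,j) ways to pick which j.
By inclusion–exclusion, the number of valid placements is Σ_{j=0}^{4} (−1)^j C(4,j)·(8−j)!.
Computing: 40320 − 20160 + 4320 − 480 + 24 = 24024.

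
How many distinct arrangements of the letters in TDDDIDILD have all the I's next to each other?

Treat the 2 copies of I as a single block. The multiset to arrange is then {II, D, D, D, D, D, L, T}, 8 items in all.
That gives (8)!/(5!) = 336 arrangements.

336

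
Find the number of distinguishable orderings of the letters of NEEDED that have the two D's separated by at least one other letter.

40

Total arrangements of NEEDED: 6!/(3!·2!) = 60.
If the two D's are adjacent, glue them into one block, leaving 5 items to arrange: (5)!/(3!) = 20 ways.
Subtracting, 60 − 20 = 40 arrangements keep the D's apart.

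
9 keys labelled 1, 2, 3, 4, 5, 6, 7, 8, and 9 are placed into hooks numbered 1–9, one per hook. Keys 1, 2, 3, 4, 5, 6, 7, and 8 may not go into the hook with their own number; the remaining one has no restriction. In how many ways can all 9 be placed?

148329

Let Aᵢ (for 1 ≤ i ≤ 8) be the placements that put key i in its forbidden hook. Any j of these fix j positions, leaving (9−j)! ways to fill the rest, and there are C(8,j) ways to pick which j.
By inclusion–exclusion, the number of valid placements is Σ_{j=0}^{8} (−1)^j C(8,j)·(9−j)!.
Computing: 362880 − 322560 + 141120 − 40320 + 8400 − 1344 + 168 − 16 + 1 = 148329.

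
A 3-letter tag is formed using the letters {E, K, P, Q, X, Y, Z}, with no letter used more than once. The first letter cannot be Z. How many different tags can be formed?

The first letter has 7−1 = 6 choices (anything except Z).
The remaining 2 letters are filled from the other 6 symbols without repetition: 6 × 5 = 30.
Total: 6 × 30 = 180.

180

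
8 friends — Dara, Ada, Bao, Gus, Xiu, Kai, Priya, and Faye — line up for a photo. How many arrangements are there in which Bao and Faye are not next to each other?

Of the 8! = 40320 arrangements, those with Bao and Faye adjacent number 2 × 7! = 10080 (treat the pair as a block with 2 internal orders).
Complementary counting: 40320 − 10080 = 30240.

30240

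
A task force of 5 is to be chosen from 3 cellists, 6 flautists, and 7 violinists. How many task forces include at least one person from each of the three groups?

2730

Total 5-person selections from all 16: C(16,5) = 4368.
Selections missing a whole group: no cellists → C(13,5) = 1287; no flautists → C(10,5) = 252; no violinists → C(9,5) = 126.
Add back selections omitting two groups (i.e. drawn from a single group): C(3,5) + C(6,5) + C(7,5) = 27.
By inclusion–exclusion: 4368 − 1665 + 27 = 2730.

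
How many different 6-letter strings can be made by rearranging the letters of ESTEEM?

120

ESTEEM has 6 letters with E appearing 3 times.
Dividing 6! = 720 by 3! = 6 for the repeated letters gives 120.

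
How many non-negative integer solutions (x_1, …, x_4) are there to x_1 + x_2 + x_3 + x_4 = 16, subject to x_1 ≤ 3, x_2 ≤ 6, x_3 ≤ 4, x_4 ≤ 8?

51

Ignoring the caps, the number of non-negative solutions to x_1+…+x_4 = 16 is C(19,3) = 969.
Subtract solutions that violate a single cap (substitute x_i' = x_i − (cap_i+1)): x_1 ≥ 4 gives C(15,3) = 455; x_2 ≥ 7 gives C(12,3) = 220; x_3 ≥ 5 gives C(14,3) = 364; x_4 ≥ 9 gives C(10,3) = 120. Together 1159.
Add back pairs where two caps are both exceeded: 56 + 120 + 20 + 35 + 1 + 10 = 242.
Subtract triples: 1 + 0 + 0 + 0 = 1.
By inclusion–exclusion the count is 969 − 1159 + 242 − 1 = 51.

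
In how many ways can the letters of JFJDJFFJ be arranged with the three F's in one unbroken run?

30

Treat the 3 copies of F as a single block. The multiset to arrange is then {FFF, D, J, J, J, J}, 6 items in all.
That gives (6)!/(4!) = 30 arrangements.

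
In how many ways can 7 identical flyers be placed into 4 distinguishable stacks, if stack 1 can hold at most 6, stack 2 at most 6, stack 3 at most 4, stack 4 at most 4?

Without the upper bounds there are C(10,3) = 120 ways to split 7 among 4 stacks.
Subtract solutions that violate a single cap (substitute x_i' = x_i − (cap_i+1)): x_1 ≥ 7 gives C(3,3) = 1; x_2 ≥ 7 gives C(3,3) = 1; x_3 ≥ 5 gives C(5,3) = 10; x_4 ≥ 5 gives C(5,3) = 10. Together 22.
No two caps can be exceeded simultaneously, so the pair terms are all 0.
By inclusion–exclusion the count is 120 − 22 + 0 = 98.

98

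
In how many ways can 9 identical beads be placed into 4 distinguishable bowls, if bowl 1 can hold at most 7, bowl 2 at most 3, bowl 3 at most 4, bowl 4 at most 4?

92

By stars and bars, unrestricted non-negative solutions to x_1+…+x_4 = 9 number C(9+3,3) = 220.
Subtract solutions that violate a single cap (substitute x_i' = x_i − (cap_i+1)): x_1 ≥ 8 gives C(4,3) = 4; x_2 ≥ 4 gives C(8,3) = 56; x_3 ≥ 5 gives C(7,3) = 35; x_4 ≥ 5 gives C(7,3) = 35. Together 130.
Add back pairs where two caps are both exceeded: 0 + 0 + 0 + 1 + 1 + 0 = 2.
By inclusion–exclusion the count is 220 − 130 + 2 = 92.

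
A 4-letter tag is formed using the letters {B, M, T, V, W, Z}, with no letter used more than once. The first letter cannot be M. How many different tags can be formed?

300

The first letter has 6−1 = 5 choices (anything except M).
The remaining 3 letters are filled from the other 5 symbols without repetition: 5 × 4 × 3 = 60.
Total: 5 × 60 = 300.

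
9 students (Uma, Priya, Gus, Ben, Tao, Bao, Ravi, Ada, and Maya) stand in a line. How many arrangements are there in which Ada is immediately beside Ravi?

Treat {Ada, Ravi} as a single unit. There are 8 units to order, and the pair itself can be ordered 2 ways.
That gives 2 × 8! = 2 × 40320 = 80640.

80640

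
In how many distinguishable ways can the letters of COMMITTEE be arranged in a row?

45360

Letter multiplicities in COMMITTEE: C×1, E×2, I×1, M×2, O×1, T×2.
The number of distinct arrangements is 9!/(2!·2!·2!) = 362880/8 = 45360.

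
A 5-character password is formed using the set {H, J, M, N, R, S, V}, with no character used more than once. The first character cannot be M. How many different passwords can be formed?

2160

The first character has 7−1 = 6 choices (anything except M).
The remaining 4 characters are filled from the other 6 symbols without repetition: 6 × 5 × 4 × 3 = 360.
Total: 6 × 360 = 2160.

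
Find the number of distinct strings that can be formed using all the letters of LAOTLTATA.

Letter multiplicities in LAOTLTATA: A×3, L×2, O×1, T×3.
So there are 9! / (3!·3!·2!) = 5040 distinguishable arrangements.

5040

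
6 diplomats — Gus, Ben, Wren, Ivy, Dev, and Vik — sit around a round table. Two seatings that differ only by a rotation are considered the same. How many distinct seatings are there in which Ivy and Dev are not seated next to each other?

72

Without the restriction there are (5)! = 120 seatings.
Those with Ivy next to Dev: fuse the pair into one unit and seat 5 units around a circle — 2·(4)! = 48.
Subtracting, 120 − 48 = 72.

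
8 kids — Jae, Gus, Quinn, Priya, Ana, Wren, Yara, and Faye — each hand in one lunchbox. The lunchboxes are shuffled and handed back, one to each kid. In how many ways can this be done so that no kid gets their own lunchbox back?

Let Aᵢ be the assignments in which kid i gets their own lunchbox. We want the size of the complement of A₁∪…∪A_8.
By inclusion–exclusion this is Σ_{j=0}^{8} (−1)^j C(8,j)·(8−j)!.
Computing: 40320 − 40320 + 20160 − 6720 + 1680 − 336 + 56 − 8 + 1 = 14833.

14833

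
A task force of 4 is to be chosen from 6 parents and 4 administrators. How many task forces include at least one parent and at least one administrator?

194

Unrestricted: C(10,4) = 210 ways to pick any 4 of the 10.
Selections missing a whole group: no parents → C(4,4) = 1; no administrators → C(6,4) = 15.
Both groups omitted at once is impossible, so 210 − 16 = 194.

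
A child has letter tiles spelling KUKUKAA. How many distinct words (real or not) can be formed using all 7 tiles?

Letter multiplicities in KUKUKAA: A×2, K×3, U×2.
Dividing 7! = 5040 by 3!·2!·2! = 24 for the repeated letters gives 210.

210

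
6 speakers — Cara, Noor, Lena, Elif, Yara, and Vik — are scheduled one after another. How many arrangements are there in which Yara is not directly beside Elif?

Of the 6! = 720 arrangements, those with Yara and Elif adjacent number 2 × 5! = 240 (treat the pair as a block with 2 internal orders).
So 720 − 240 = 480 arrangements keep them apart.

480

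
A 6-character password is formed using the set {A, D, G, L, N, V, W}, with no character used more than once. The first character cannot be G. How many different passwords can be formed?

4320

The first character has 7−1 = 6 choices (anything except G).
The remaining 5 characters are filled from the other 6 symbols without repetition: 6 × 5 × 4 × 3 × 2 = 720.
Total: 6 × 720 = 4320.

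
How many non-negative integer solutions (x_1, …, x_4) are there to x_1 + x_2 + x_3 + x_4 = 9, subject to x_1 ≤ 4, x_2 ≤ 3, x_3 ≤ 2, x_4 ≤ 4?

30

Without the upper bounds there are C(12,3) = 220 ways to split 9 among 4 variables.
Subtract solutions that violate a single cap (substitute x_i' = x_i − (cap_i+1)): x_1 ≥ 5 gives C(7,3) = 35; x_2 ≥ 4 gives C(8,3) = 56; x_3 ≥ 3 gives C(9,3) = 84; x_4 ≥ 5 gives C(7,3) = 35. Together 210.
Add back pairs where two caps are both exceeded: 1 + 4 + 0 + 10 + 1 + 4 = 20.
By inclusion–exclusion the count is 220 − 210 + 20 = 30.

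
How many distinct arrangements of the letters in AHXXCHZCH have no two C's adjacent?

Total arrangements of AHXXCHZCH: 9!/(3!·2!·2!) = 15120.
Arrangements with the C's together: treat CC as one letter, giving (8)!/(3!·2!) = 3360.
Hence 15120 − 3360 = 11760.

11760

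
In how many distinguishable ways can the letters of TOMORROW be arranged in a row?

3360

TOMORROW has 8 letters with O appearing 3 times and R appearing twice.
The number of distinct arrangements is 8!/(3!·2!) = 40320/12 = 3360.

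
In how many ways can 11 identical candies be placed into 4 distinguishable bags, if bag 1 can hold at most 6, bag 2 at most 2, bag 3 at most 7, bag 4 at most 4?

Ignoring the caps, the number of non-negative solutions to x_1+…+x_4 = 11 is C(14,3) = 364.
Subtract solutions that violate a single cap (substitute x_i' = x_i − (cap_i+1)): x_1 ≥ 7 gives C(7,3) = 35; x_2 ≥ 3 gives C(11,3) = 165; x_3 ≥ 8 gives C(6,3) = 20; x_4 ≥ 5 gives C(9,3) = 84. Together 304.
Add back pairs where two caps are both exceeded: 4 + 0 + 0 + 1 + 20 + 0 = 25.
By inclusion–exclusion the count is 364 − 304 + 25 = 85.

85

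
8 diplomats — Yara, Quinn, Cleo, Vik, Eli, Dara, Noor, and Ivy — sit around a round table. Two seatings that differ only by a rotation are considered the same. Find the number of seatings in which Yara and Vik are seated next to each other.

Glue Yara and Vik into a block (2 internal orders). Seating 7 units around a circle gives (6)! arrangements.
So 2 × (6)! = 2 × 720 = 1440.

1440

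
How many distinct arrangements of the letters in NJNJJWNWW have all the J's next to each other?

Treat the 3 copies of J as a single block. The multiset to arrange is then {JJJ, N, N, N, W, W, W}, 7 items in all.
That gives (7)!/(3!·3!) = 140 arrangements.

140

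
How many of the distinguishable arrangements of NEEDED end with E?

30

Fix E in the last position and arrange the remaining 5 letters.
Those 5 letters have D appearing twice and E appearing twice, giving (5)!/(2!·2!) = 30.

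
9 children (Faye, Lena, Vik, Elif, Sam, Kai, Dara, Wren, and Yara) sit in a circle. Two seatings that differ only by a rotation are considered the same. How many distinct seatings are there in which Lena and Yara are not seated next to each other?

All circular seatings of 9 people number (8)! = 40320.
Seatings with Lena beside Yara: treat them as a block with 2 internal orders, giving 2 × (7)! = 10080.
Subtracting, 40320 − 10080 = 30240.

30240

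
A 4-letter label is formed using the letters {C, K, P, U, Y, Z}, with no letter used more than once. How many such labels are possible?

360

Choose and order 4 of the 6 symbols: the first letter has 6 options, the next 5, then 4, 3.
6 × 5 × 4 × 3 = 360.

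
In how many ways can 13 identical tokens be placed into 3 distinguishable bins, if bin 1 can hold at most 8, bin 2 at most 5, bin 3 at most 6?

27

By stars and bars, unrestricted non-negative solutions to x_1+…+x_3 = 13 number C(13+2,2) = 105.
Subtract solutions that violate a single cap (substitute x_i' = x_i − (cap_i+1)): x_1 ≥ 9 gives C(6,2) = 15; x_2 ≥ 6 gives C(9,2) = 36; x_3 ≥ 7 gives C(8,2) = 28. Together 79.
Add back pairs where two caps are both exceeded: 0 + 0 + 1 = 1.
By inclusion–exclusion the count is 105 − 79 + 1 = 27.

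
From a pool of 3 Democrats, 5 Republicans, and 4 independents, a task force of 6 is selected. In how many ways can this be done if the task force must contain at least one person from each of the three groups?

805

Total 6-person selections from all 12: C(12,6) = 924.
Selections missing a whole group: no Democrats → C(9,6) = 84; no Republicans → C(7,6) = 7; no independents → C(8,6) = 28.
Add back selections omitting two groups (i.e. drawn from a single group): C(3,6) + C(5,6) + C(4,6) = 0.
By inclusion–exclusion: 924 − 119 + 0 = 805.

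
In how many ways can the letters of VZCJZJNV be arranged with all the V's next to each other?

Treat the 2 copies of V as a single block. The multiset to arrange is then {VV, C, J, J, N, Z, Z}, 7 items in all.
That gives (7)!/(2!·2!) = 1260 arrangements.

1260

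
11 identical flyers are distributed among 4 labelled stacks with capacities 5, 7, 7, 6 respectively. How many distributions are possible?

By stars and bars, unrestricted non-negative solutions to x_1+…+x_4 = 11 number C(11+3,3) = 364.
Subtract solutions that violate a single cap (substitute x_i' = x_i − (cap_i+1)): x_1 ≥ 6 gives C(8,3) = 56; x_2 ≥ 8 gives C(6,3) = 20; x_3 ≥ 8 gives C(6,3) = 20; x_4 ≥ 7 gives C(7,3) = 35. Together 131.
No two caps can be exceeded simultaneously, so the pair terms are all 0.
By inclusion–exclusion the count is 364 − 131 + 0 = 233.

233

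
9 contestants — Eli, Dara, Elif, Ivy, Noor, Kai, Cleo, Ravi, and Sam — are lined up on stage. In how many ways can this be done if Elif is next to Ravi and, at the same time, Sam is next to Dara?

Treat {Elif,Ravi} as one block (2 orders) and {Sam,Dara} as another (2 orders).
That leaves 7 units to arrange: 2 × 2 × 7! = 4 × 5040 = 20160.

20160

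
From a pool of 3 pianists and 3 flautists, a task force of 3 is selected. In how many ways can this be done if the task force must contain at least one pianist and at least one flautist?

18

Total 3-person selections from all 6: C(6,3) = 20.
Selections missing a whole group: no pianists → C(3,3) = 1; no flautists → C(3,3) = 1.
Both groups omitted at once is impossible, so 20 − 2 = 18.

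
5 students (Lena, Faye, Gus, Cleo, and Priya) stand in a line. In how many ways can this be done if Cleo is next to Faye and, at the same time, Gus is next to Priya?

Treat {Cleo,Faye} as one block (2 orders) and {Gus,Priya} as another (2 orders).
That leaves 3 units to arrange: 2 × 2 × 3! = 4 × 6 = 24.

24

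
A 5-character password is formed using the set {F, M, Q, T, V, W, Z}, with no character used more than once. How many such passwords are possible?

With no repetition, fill the 5 characters in order: 7 choices, then 6, down to 3.
That product is 7 × 6 × 5 × 4 × 3 = 2520.

2520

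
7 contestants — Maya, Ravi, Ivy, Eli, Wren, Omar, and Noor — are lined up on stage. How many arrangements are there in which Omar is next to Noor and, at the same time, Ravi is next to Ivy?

480

Treat {Omar,Noor} as one block (2 orders) and {Ravi,Ivy} as another (2 orders).
That leaves 5 units to arrange: 2 × 2 × 5! = 4 × 120 = 480.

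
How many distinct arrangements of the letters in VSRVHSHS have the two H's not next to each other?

1260

There are 8!/(3!·2!·2!) = 1680 arrangements of VSRVHSHS in total.
If the two H's are adjacent, glue them into one block, leaving 7 items to arrange: (7)!/(3!·2!) = 420 ways.
Subtracting, 1680 − 420 = 1260 arrangements keep the H's apart.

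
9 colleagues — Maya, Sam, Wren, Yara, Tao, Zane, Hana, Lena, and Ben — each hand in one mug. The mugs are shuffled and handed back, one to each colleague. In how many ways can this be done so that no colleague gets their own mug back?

133496

Let Aᵢ be the assignments in which colleague i gets their own mug. We want the size of the complement of A₁∪…∪A_9.
By inclusion–exclusion this is Σ_{j=0}^{9} (−1)^j C(9,j)·(9−j)!.
Computing: 362880 − 362880 + 181440 − 60480 + 15120 − 3024 + 504 − 72 + 9 − 1 = 133496.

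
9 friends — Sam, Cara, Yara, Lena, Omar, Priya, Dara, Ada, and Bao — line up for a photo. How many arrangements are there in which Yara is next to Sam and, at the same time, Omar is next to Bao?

20160

Treat {Yara,Sam} as one block (2 orders) and {Omar,Bao} as another (2 orders).
That leaves 7 units to arrange: 2 × 2 × 7! = 4 × 5040 = 20160.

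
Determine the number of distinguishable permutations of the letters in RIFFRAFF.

840

RIFFRAFF has 8 letters with F appearing 4 times and R appearing twice.
So there are 8! / (4!·2!) = 840 distinguishable arrangements.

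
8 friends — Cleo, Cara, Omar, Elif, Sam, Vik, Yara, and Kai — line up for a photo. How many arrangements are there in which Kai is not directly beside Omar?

There are 8! = 40320 arrangements in all. If Kai and Omar are adjacent, merging them into one block gives 2·(7)! = 10080 arrangements.
So 40320 − 10080 = 30240 arrangements keep them apart.

30240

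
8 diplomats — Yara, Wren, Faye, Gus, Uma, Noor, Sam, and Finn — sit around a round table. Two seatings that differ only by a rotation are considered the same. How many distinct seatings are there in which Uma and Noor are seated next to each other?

1440

Glue Uma and Noor into a block (2 internal orders). Seating 7 units around a circle gives (6)! arrangements.
So 2 × (6)! = 2 × 720 = 1440.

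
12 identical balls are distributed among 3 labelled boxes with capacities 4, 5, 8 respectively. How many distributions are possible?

By stars and bars, unrestricted non-negative solutions to x_1+…+x_3 = 12 number C(12+2,2) = 91.
Subtract solutions that violate a single cap (substitute x_i' = x_i − (cap_i+1)): x_1 ≥ 5 gives C(9,2) = 36; x_2 ≥ 6 gives C(8,2) = 28; x_3 ≥ 9 gives C(5,2) = 10. Together 74.
Add back pairs where two caps are both exceeded: 3 + 0 + 0 = 3.
By inclusion–exclusion the count is 91 − 74 + 3 = 20.

20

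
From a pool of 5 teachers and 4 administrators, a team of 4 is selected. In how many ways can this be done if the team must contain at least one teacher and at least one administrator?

120

With no constraint there are C(9,4) = 126 possible selections.
Subtract selections that omit an entire group: no teachers → C(4,4) = 1; no administrators → C(5,4) = 5.
Both groups omitted at once is impossible, so 126 − 6 = 120.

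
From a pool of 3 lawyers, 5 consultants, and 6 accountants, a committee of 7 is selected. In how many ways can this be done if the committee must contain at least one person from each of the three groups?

Total 7-person selections from all 14: C(14,7) = 3432.
Selections missing a whole group: no lawyers → C(11,7) = 330; no consultants → C(9,7) = 36; no accountants → C(8,7) = 8.
Add back selections omitting two groups (i.e. drawn from a single group): C(3,7) + C(5,7) + C(6,7) = 0.
By inclusion–exclusion: 3432 − 374 + 0 = 3058.

3058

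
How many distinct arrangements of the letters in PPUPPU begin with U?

Fix U in the first position and arrange the remaining 5 letters.
Those 5 letters have P appearing 4 times, giving (5)!/(4!) = 5.

5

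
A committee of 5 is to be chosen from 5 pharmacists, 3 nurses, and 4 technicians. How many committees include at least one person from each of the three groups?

Total 5-person selections from all 12: C(12,5) = 792.
Subtract selections that omit an entire group: no pharmacists → C(7,5) = 21; no nurses → C(9,5) = 126; no technicians → C(8,5) = 56.
Add back selections omitting two groups (i.e. drawn from a single group): C(5,5) + C(3,5) + C(4,5) = 1.
By inclusion–exclusion: 792 − 203 + 1 = 590.

590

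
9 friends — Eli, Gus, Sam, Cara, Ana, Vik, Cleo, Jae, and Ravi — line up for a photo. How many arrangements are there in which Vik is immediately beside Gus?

Treat {Vik, Gus} as a single unit. There are 8 units to order, and the pair itself can be ordered 2 ways.
That gives 2 × 8! = 2 × 40320 = 80640.

80640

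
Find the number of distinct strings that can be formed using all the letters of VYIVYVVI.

420

Letter multiplicities in VYIVYVVI: I×2, V×4, Y×2.
The number of distinct arrangements is 8!/(4!·2!·2!) = 40320/96 = 420.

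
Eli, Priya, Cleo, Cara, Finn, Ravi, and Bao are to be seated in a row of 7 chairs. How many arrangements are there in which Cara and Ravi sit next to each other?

1440

Glue Cara and Ravi into one block (2 internal orders), leaving 6 units to arrange in a row.
So the count is 2·(6)! = 1440.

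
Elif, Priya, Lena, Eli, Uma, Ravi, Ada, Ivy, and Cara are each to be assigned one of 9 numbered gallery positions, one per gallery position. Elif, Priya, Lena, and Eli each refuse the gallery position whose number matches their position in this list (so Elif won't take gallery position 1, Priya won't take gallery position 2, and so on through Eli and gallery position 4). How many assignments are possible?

Let Aᵢ (for 1 ≤ i ≤ 4) be the placements that put person i in their forbidden gallery position. Any j of these fix j positions, leaving (9−j)! ways to fill the rest, and there are C(4,j) ways to pick which j.
By inclusion–exclusion, the number of valid placements is Σ_{j=0}^{4} (−1)^j C(4,j)·(9−j)!.
Computing: 362880 − 161280 + 30240 − 2880 + 120 = 229080.

229080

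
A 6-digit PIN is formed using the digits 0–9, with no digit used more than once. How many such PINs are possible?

151200

With no repetition, fill the 6 digits in order: 10 choices, then 9, down to 5.
10 × 9 × 8 × 7 × 6 × 5 = 151200.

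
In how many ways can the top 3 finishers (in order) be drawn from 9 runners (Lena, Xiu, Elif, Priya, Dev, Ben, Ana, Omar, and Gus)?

There are 9 choices for 1st place, 8 for 2nd, and 7 for 3rd.
That gives 9 × 8 × 7 = 504.

504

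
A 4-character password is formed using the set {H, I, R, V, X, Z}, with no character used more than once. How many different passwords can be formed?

This is a permutation of 4 out of 6: P(6,4) = 6!/2!.
That product is 6 × 5 × 4 × 3 = 360.

360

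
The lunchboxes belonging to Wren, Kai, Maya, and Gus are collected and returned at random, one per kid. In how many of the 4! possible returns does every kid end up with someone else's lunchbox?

Let Aᵢ be the assignments in which kid i gets their own lunchbox. We want the size of the complement of A₁∪…∪A_4.
By inclusion–exclusion this is Σ_{j=0}^{4} (−1)^j C(4,j)·(4−j)!.
Computing: 24 − 24 + 12 − 4 + 1 = 9.

9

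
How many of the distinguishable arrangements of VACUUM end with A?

With the last slot taken by A, it remains to arrange the other 5 letters (VCUUM).
Those 5 letters have U appearing twice, giving (5)!/(2!) = 60.

60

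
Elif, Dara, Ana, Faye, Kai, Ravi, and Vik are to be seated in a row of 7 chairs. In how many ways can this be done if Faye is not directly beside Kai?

3600

There are 7! = 5040 arrangements in all. If Faye and Kai are adjacent, merging them into one block gives 2·(6)! = 1440 arrangements.
So 5040 − 1440 = 3600 arrangements keep them apart.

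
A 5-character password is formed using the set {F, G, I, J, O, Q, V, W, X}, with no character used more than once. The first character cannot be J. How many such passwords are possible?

The first character has 9−1 = 8 choices (anything except J).
The remaining 4 characters are filled from the other 8 symbols without repetition: 8 × 7 × 6 × 5 = 1680.
Total: 8 × 1680 = 13440.

13440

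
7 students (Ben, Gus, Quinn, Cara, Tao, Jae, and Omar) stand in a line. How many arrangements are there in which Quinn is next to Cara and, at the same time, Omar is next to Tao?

Treat {Quinn,Cara} as one block (2 orders) and {Omar,Tao} as another (2 orders).
That leaves 5 units to arrange: 2 × 2 × 5! = 4 × 120 = 480.

480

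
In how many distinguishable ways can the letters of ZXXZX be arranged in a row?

Letter multiplicities in ZXXZX: X×3, Z×2.
So there are 5! / (3!·2!) = 10 distinguishable arrangements.

10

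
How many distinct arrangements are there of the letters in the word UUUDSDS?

Letter multiplicities in UUUDSDS: D×2, S×2, U×3.
So there are 7! / (3!·2!·2!) = 210 distinguishable arrangements.

210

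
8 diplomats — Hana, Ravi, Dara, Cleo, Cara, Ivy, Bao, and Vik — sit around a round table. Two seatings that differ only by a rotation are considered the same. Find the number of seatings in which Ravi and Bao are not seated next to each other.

Without the restriction there are (7)! = 5040 seatings.
Those with Ravi next to Bao: fuse the pair into one unit and seat 7 units around a circle — 2·(6)! = 1440.
Subtracting, 5040 − 1440 = 3600.

3600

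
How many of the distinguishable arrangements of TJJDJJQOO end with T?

840

With the last slot taken by T, it remains to arrange the other 8 letters (JJDJJQOO).
Those 8 letters have J appearing 4 times and O appearing twice, giving (8)!/(4!·2!) = 840.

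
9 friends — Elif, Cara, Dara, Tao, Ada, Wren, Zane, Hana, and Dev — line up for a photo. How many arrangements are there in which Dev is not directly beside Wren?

282240

Of the 9! = 362880 arrangements, those with Dev and Wren adjacent number 2 × 8! = 80640 (treat the pair as a block with 2 internal orders).
So 362880 − 80640 = 282240 arrangements keep them apart.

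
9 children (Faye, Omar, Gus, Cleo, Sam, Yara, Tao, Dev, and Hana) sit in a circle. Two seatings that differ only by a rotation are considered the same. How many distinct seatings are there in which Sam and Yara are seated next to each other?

10080

Glue Sam and Yara into a block (2 internal orders). Seating 8 units around a circle gives (7)! arrangements.
So 2 × (7)! = 2 × 5040 = 10080.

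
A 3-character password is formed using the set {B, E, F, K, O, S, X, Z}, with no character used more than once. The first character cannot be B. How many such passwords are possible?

The first character has 8−1 = 7 choices (anything except B).
The remaining 2 characters are filled from the other 7 symbols without repetition: 7 × 6 = 42.
Total: 7 × 42 = 294.

294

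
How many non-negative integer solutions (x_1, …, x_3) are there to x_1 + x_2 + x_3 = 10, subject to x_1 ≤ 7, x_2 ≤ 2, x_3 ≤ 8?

Without the upper bounds there are C(12,2) = 66 ways to split 10 among 3 variables.
Subtract solutions that violate a single cap (substitute x_i' = x_i − (cap_i+1)): x_1 ≥ 8 gives C(4,2) = 6; x_2 ≥ 3 gives C(9,2) = 36; x_3 ≥ 9 gives C(3,2) = 3. Together 45.
No two caps can be exceeded simultaneously, so the pair terms are all 0.
By inclusion–exclusion the count is 66 − 45 + 0 = 21.

21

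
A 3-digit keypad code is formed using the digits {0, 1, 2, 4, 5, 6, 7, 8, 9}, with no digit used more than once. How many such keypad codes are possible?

504

With no repetition, fill the 3 digits in order: 9 choices, then 8, down to 7.
That product is 9 × 8 × 7 = 504.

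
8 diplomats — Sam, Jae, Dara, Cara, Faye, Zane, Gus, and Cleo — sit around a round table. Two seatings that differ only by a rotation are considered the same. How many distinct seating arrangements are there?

Fix one person's seat to break rotational symmetry; the remaining 7 people can be arranged in (7)! = 5040 ways.

5040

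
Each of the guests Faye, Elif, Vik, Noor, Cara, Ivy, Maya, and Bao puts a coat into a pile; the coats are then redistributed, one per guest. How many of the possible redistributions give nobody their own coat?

14833

Let Aᵢ be the assignments in which guest i gets their own coat. We want the size of the complement of A₁∪…∪A_8.
By inclusion–exclusion this is Σ_{j=0}^{8} (−1)^j C(8,j)·(8−j)!.
Computing: 40320 − 40320 + 20160 − 6720 + 1680 − 336 + 56 − 8 + 1 = 14833.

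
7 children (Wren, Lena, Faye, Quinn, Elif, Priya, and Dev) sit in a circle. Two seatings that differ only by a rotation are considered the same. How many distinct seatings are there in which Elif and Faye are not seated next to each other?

All circular seatings of 7 people number (6)! = 720.
Seatings with Elif beside Faye: treat them as a block with 2 internal orders, giving 2 × (5)! = 240.
Subtracting, 720 − 240 = 480.

480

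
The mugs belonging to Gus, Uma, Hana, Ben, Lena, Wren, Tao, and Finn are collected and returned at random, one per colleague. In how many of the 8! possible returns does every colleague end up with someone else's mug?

Let Aᵢ be the assignments in which colleague i gets their own mug. We want the size of the complement of A₁∪…∪A_8.
By inclusion–exclusion this is Σ_{j=0}^{8} (−1)^j C(8,j)·(8−j)!.
Computing: 40320 − 40320 + 20160 − 6720 + 1680 − 336 + 56 − 8 + 1 = 14833.

14833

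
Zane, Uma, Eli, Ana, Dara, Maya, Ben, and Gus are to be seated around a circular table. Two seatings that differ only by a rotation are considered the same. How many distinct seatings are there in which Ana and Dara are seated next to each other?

Treat {Ana, Dara} as one unit (2 internal orders) and seat the resulting 7 units around the table: (6)! circular arrangements.
So 2 × (6)! = 2 × 720 = 1440.

1440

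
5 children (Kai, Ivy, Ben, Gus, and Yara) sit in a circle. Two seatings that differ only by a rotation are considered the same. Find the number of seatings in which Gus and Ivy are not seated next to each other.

12

Without the restriction there are (4)! = 24 seatings.
Those with Gus next to Ivy: fuse the pair into one unit and seat 4 units around a circle — 2·(3)! = 12.
Subtracting, 24 − 12 = 12.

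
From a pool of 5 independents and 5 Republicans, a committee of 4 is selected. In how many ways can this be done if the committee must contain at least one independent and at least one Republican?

With no constraint there are C(10,4) = 210 possible selections.
Subtract selections that omit an entire group: no independents → C(5,4) = 5; no Republicans → C(5,4) = 5.
Both groups omitted at once is impossible, so 210 − 10 = 200.

200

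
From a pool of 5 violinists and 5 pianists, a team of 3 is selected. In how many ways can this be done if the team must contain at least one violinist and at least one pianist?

100

Total 3-person selections from all 10: C(10,3) = 120.
Subtract selections that omit an entire group: no violinists → C(5,3) = 10; no pianists → C(5,3) = 10.
Both groups omitted at once is impossible, so 120 − 20 = 100.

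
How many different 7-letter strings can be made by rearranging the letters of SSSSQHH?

105

Letter multiplicities in SSSSQHH: H×2, Q×1, S×4.
The number of distinct arrangements is 7!/(4!·2!) = 5040/48 = 105.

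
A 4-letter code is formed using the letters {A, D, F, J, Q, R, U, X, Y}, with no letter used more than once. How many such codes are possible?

3024

This is a permutation of 4 out of 9: P(9,4) = 9!/5!.
9 × 8 × 7 × 6 = 3024.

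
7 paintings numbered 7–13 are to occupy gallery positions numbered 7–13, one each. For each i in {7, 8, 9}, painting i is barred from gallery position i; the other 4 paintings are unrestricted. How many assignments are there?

3216

Let Aᵢ (for i ∈ {7, 8, 9}) be the placements that put painting i in its forbidden gallery position. Any j of these fix j positions, leaving (7−j)! ways to fill the rest, and there are C(3,j) ways to pick which j.
By inclusion–exclusion, the number of valid placements is Σ_{j=0}^{3} (−1)^j C(3,j)·(7−j)!.
Computing: 5040 − 2160 + 360 − 24 = 3216.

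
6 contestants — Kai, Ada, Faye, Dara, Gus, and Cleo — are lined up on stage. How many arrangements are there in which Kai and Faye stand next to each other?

Glue Kai and Faye into one block (2 internal orders), leaving 5 units to arrange in a row.
That gives 2 × 5! = 2 × 120 = 240.

240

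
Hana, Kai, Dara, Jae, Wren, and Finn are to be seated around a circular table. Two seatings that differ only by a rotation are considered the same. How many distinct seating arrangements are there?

120

Fix one person's seat to break rotational symmetry; the remaining 5 people can be arranged in (5)! = 120 ways.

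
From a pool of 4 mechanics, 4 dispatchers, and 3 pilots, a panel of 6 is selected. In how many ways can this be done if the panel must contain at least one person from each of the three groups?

Total 6-person selections from all 11: C(11,6) = 462.
Selections missing a whole group: no mechanics → C(7,6) = 7; no dispatchers → C(7,6) = 7; no pilots → C(8,6) = 28.
Add back selections omitting two groups (i.e. drawn from a single group): C(4,6) + C(4,6) + C(3,6) = 0.
By inclusion–exclusion: 462 − 42 + 0 = 420.

420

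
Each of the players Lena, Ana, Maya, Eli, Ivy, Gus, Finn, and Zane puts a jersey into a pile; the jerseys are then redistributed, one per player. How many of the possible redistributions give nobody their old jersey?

14833

Let Aᵢ be the assignments in which player i gets their old jersey. We want the size of the complement of A₁∪…∪A_8.
By inclusion–exclusion this is Σ_{j=0}^{8} (−1)^j C(8,j)·(8−j)!.
Computing: 40320 − 40320 + 20160 − 6720 + 1680 − 336 + 56 − 8 + 1 = 14833.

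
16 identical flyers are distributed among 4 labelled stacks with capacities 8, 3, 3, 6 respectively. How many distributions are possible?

Without the upper bounds there are C(19,3) = 969 ways to split 16 among 4 stacks.
Subtract solutions that violate a single cap (substitute x_i' = x_i − (cap_i+1)): x_1 ≥ 9 gives C(10,3) = 120; x_2 ≥ 4 gives C(15,3) = 455; x_3 ≥ 4 gives C(15,3) = 455; x_4 ≥ 7 gives C(12,3) = 220. Together 1250.
Add back pairs where two caps are both exceeded: 20 + 20 + 1 + 165 + 56 + 56 = 318.
Subtract triples: 0 + 0 + 0 + 4 = 4.
By inclusion–exclusion the count is 969 − 1250 + 318 − 4 = 33.

33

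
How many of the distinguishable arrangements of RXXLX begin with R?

With the first slot taken by R, it remains to arrange the other 4 letters (XXLX).
Those 4 letters have X appearing 3 times, giving (4)!/(3!) = 4.

4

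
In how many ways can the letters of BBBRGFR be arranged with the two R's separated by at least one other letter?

There are 7!/(3!·2!) = 420 arrangements of BBBRGFR in total.
If the two R's are adjacent, glue them into one block, leaving 6 items to arrange: (6)!/(3!) = 120 ways.
Subtracting, 420 − 120 = 300 arrangements keep the R's apart.

300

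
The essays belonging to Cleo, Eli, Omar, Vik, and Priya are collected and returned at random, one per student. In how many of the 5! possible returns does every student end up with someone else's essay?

44

This is the derangement count D_5: permutations of 5 items with no fixed point.
By inclusion–exclusion this is Σ_{j=0}^{5} (−1)^j C(5,j)·(5−j)!.
Computing: 120 − 120 + 60 − 20 + 5 − 1 = 44.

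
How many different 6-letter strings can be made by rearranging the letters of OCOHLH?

180

OCOHLH has 6 letters with H appearing twice and O appearing twice.
The number of distinct arrangements is 6!/(2!·2!) = 720/4 = 180.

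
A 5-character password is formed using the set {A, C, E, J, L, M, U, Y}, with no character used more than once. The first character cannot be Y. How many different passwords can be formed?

5880

The first character has 8−1 = 7 choices (anything except Y).
The remaining 4 characters are filled from the other 7 symbols without repetition: 7 × 6 × 5 × 4 = 840.
Total: 7 × 840 = 5880.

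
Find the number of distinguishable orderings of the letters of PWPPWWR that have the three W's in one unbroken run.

Treat the 3 copies of W as a single block. The multiset to arrange is then {WWW, P, P, P, R}, 5 items in all.
That gives (5)!/(3!) = 20 arrangements.

20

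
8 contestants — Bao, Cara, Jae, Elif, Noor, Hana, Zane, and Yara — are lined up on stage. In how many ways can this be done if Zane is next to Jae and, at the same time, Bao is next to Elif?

2880

Treat {Zane,Jae} as one block (2 orders) and {Bao,Elif} as another (2 orders).
That leaves 6 units to arrange: 2 × 2 × 6! = 4 × 720 = 2880.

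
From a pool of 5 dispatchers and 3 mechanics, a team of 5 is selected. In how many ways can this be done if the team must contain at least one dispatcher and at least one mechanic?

With no constraint there are C(8,5) = 56 possible selections.
Subtract selections that omit an entire group: no dispatchers → C(3,5) = 0; no mechanics → C(5,5) = 1.
Both groups omitted at once is impossible, so 56 − 1 = 55.

55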